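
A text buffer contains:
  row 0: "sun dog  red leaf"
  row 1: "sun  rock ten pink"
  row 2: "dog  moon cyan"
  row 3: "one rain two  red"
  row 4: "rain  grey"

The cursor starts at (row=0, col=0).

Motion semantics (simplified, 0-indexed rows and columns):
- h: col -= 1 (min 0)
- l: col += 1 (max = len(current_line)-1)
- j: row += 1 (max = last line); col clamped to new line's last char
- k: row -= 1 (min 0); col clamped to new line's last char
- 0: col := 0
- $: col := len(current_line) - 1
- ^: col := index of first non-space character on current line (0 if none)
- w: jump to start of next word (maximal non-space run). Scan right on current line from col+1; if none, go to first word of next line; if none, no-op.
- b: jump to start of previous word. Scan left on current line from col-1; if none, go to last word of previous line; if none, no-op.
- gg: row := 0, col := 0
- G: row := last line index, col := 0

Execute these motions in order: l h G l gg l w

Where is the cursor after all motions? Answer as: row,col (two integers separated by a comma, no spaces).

After 1 (l): row=0 col=1 char='u'
After 2 (h): row=0 col=0 char='s'
After 3 (G): row=4 col=0 char='r'
After 4 (l): row=4 col=1 char='a'
After 5 (gg): row=0 col=0 char='s'
After 6 (l): row=0 col=1 char='u'
After 7 (w): row=0 col=4 char='d'

Answer: 0,4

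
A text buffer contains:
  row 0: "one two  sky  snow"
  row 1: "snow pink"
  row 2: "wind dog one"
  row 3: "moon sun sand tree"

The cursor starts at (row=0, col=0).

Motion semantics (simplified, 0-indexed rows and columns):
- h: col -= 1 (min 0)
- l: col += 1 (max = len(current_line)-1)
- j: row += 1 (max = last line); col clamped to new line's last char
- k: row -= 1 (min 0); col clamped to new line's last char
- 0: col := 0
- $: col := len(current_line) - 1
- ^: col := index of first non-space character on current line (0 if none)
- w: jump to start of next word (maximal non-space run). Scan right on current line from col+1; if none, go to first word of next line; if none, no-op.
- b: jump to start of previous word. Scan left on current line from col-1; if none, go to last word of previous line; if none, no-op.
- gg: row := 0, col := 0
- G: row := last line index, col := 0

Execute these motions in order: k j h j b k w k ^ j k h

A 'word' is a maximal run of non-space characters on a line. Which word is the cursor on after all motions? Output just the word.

Answer: one

Derivation:
After 1 (k): row=0 col=0 char='o'
After 2 (j): row=1 col=0 char='s'
After 3 (h): row=1 col=0 char='s'
After 4 (j): row=2 col=0 char='w'
After 5 (b): row=1 col=5 char='p'
After 6 (k): row=0 col=5 char='w'
After 7 (w): row=0 col=9 char='s'
After 8 (k): row=0 col=9 char='s'
After 9 (^): row=0 col=0 char='o'
After 10 (j): row=1 col=0 char='s'
After 11 (k): row=0 col=0 char='o'
After 12 (h): row=0 col=0 char='o'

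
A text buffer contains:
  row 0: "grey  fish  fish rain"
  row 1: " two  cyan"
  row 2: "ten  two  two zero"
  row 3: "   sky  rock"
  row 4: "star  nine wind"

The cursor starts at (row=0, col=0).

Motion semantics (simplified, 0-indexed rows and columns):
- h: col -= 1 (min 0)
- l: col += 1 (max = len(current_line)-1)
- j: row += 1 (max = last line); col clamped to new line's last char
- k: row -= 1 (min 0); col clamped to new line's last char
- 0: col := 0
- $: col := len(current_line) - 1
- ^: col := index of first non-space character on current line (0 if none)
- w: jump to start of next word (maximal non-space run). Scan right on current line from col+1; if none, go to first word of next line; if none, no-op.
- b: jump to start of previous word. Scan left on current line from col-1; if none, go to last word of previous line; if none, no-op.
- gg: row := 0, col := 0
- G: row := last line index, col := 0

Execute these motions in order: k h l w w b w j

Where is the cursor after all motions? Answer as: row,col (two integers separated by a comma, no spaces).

Answer: 1,9

Derivation:
After 1 (k): row=0 col=0 char='g'
After 2 (h): row=0 col=0 char='g'
After 3 (l): row=0 col=1 char='r'
After 4 (w): row=0 col=6 char='f'
After 5 (w): row=0 col=12 char='f'
After 6 (b): row=0 col=6 char='f'
After 7 (w): row=0 col=12 char='f'
After 8 (j): row=1 col=9 char='n'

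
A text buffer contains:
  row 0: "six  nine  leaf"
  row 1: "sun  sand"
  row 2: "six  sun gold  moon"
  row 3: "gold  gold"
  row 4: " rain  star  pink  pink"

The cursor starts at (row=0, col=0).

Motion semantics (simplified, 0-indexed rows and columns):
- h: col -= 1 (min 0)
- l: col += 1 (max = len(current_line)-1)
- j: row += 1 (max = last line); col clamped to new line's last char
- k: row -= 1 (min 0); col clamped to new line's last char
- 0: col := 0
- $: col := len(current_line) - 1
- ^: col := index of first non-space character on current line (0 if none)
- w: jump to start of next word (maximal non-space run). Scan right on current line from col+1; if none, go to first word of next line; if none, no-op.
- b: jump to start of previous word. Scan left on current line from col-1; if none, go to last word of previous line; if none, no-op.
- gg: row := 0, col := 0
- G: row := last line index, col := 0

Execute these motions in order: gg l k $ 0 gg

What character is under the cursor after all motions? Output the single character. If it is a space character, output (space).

Answer: s

Derivation:
After 1 (gg): row=0 col=0 char='s'
After 2 (l): row=0 col=1 char='i'
After 3 (k): row=0 col=1 char='i'
After 4 ($): row=0 col=14 char='f'
After 5 (0): row=0 col=0 char='s'
After 6 (gg): row=0 col=0 char='s'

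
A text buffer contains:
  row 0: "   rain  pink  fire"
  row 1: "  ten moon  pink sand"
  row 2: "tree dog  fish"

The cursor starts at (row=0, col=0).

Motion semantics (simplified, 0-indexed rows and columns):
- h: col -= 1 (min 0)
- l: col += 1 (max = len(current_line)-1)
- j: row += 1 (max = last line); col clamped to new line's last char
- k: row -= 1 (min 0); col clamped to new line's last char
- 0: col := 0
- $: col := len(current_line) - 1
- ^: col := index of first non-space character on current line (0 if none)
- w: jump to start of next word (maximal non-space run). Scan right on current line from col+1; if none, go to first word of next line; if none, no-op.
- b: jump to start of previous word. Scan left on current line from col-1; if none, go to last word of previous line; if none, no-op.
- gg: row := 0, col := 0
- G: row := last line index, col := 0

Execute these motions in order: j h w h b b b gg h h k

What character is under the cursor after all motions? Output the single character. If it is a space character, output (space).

Answer: (space)

Derivation:
After 1 (j): row=1 col=0 char='_'
After 2 (h): row=1 col=0 char='_'
After 3 (w): row=1 col=2 char='t'
After 4 (h): row=1 col=1 char='_'
After 5 (b): row=0 col=15 char='f'
After 6 (b): row=0 col=9 char='p'
After 7 (b): row=0 col=3 char='r'
After 8 (gg): row=0 col=0 char='_'
After 9 (h): row=0 col=0 char='_'
After 10 (h): row=0 col=0 char='_'
After 11 (k): row=0 col=0 char='_'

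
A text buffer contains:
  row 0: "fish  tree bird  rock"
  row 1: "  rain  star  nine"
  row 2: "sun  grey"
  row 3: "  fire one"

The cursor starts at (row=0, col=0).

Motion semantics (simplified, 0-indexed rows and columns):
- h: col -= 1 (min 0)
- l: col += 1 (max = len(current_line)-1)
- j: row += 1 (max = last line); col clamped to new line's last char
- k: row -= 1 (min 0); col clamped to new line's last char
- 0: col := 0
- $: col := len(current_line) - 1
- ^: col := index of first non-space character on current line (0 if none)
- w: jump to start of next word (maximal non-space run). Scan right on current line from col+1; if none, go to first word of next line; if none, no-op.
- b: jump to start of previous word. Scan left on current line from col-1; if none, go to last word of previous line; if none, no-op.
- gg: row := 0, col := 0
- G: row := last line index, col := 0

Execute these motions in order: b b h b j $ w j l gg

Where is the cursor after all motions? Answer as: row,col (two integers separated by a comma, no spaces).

Answer: 0,0

Derivation:
After 1 (b): row=0 col=0 char='f'
After 2 (b): row=0 col=0 char='f'
After 3 (h): row=0 col=0 char='f'
After 4 (b): row=0 col=0 char='f'
After 5 (j): row=1 col=0 char='_'
After 6 ($): row=1 col=17 char='e'
After 7 (w): row=2 col=0 char='s'
After 8 (j): row=3 col=0 char='_'
After 9 (l): row=3 col=1 char='_'
After 10 (gg): row=0 col=0 char='f'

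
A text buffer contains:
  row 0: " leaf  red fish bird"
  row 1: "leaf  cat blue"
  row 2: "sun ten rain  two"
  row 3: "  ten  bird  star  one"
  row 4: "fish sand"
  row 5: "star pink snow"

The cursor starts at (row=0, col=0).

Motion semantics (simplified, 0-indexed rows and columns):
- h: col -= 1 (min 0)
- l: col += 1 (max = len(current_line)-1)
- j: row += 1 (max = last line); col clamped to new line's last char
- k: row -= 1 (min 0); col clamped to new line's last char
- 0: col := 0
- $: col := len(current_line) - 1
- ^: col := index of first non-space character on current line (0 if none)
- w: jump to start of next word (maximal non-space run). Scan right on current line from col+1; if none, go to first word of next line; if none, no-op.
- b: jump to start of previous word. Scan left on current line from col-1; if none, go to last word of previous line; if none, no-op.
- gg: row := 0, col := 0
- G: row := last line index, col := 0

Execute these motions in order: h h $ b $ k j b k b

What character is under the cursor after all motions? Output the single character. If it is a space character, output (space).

After 1 (h): row=0 col=0 char='_'
After 2 (h): row=0 col=0 char='_'
After 3 ($): row=0 col=19 char='d'
After 4 (b): row=0 col=16 char='b'
After 5 ($): row=0 col=19 char='d'
After 6 (k): row=0 col=19 char='d'
After 7 (j): row=1 col=13 char='e'
After 8 (b): row=1 col=10 char='b'
After 9 (k): row=0 col=10 char='_'
After 10 (b): row=0 col=7 char='r'

Answer: r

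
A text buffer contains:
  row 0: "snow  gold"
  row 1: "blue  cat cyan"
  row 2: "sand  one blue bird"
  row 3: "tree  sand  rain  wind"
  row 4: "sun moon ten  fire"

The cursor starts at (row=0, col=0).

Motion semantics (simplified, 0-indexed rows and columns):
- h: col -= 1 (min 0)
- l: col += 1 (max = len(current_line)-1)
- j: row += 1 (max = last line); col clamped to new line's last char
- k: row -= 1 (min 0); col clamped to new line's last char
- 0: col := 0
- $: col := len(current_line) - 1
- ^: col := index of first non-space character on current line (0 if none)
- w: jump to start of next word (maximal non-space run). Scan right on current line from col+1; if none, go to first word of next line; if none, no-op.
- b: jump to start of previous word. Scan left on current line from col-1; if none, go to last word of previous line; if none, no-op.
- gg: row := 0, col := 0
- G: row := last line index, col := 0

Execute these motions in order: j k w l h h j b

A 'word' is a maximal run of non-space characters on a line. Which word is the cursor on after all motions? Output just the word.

Answer: blue

Derivation:
After 1 (j): row=1 col=0 char='b'
After 2 (k): row=0 col=0 char='s'
After 3 (w): row=0 col=6 char='g'
After 4 (l): row=0 col=7 char='o'
After 5 (h): row=0 col=6 char='g'
After 6 (h): row=0 col=5 char='_'
After 7 (j): row=1 col=5 char='_'
After 8 (b): row=1 col=0 char='b'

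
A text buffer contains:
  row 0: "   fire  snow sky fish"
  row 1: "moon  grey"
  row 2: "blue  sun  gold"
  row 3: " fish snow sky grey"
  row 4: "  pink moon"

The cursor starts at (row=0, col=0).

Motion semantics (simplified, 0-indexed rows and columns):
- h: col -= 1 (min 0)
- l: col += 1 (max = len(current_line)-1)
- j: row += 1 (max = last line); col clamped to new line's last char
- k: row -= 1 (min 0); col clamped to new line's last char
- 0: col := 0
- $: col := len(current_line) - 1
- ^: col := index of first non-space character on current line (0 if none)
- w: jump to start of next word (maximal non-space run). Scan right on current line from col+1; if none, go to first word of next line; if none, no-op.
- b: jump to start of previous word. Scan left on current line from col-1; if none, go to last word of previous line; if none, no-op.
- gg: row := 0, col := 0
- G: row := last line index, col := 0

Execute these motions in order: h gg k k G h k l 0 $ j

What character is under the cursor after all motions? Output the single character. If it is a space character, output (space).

After 1 (h): row=0 col=0 char='_'
After 2 (gg): row=0 col=0 char='_'
After 3 (k): row=0 col=0 char='_'
After 4 (k): row=0 col=0 char='_'
After 5 (G): row=4 col=0 char='_'
After 6 (h): row=4 col=0 char='_'
After 7 (k): row=3 col=0 char='_'
After 8 (l): row=3 col=1 char='f'
After 9 (0): row=3 col=0 char='_'
After 10 ($): row=3 col=18 char='y'
After 11 (j): row=4 col=10 char='n'

Answer: n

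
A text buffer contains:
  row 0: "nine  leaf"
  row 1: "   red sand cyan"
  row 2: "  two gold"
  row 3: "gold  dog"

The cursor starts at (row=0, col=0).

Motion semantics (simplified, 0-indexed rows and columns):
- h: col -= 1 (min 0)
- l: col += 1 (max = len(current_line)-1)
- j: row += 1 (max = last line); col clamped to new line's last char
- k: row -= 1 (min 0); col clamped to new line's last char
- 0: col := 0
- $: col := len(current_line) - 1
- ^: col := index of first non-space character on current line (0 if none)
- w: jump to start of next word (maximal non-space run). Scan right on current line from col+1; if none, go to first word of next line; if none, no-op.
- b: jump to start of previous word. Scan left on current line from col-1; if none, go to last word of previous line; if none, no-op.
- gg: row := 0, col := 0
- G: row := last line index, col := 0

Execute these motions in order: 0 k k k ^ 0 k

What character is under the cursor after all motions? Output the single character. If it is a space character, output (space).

Answer: n

Derivation:
After 1 (0): row=0 col=0 char='n'
After 2 (k): row=0 col=0 char='n'
After 3 (k): row=0 col=0 char='n'
After 4 (k): row=0 col=0 char='n'
After 5 (^): row=0 col=0 char='n'
After 6 (0): row=0 col=0 char='n'
After 7 (k): row=0 col=0 char='n'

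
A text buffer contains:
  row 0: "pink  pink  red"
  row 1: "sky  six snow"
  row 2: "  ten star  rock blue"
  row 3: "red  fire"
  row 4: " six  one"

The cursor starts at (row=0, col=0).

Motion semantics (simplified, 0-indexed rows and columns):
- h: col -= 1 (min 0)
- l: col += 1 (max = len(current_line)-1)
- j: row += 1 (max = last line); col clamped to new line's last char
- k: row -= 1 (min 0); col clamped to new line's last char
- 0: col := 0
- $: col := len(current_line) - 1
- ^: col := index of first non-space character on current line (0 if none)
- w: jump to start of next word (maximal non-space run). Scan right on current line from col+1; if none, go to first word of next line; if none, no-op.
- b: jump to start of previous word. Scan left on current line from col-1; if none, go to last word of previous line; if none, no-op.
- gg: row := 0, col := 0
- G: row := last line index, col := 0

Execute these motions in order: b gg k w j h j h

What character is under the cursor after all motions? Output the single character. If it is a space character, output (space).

Answer: n

Derivation:
After 1 (b): row=0 col=0 char='p'
After 2 (gg): row=0 col=0 char='p'
After 3 (k): row=0 col=0 char='p'
After 4 (w): row=0 col=6 char='p'
After 5 (j): row=1 col=6 char='i'
After 6 (h): row=1 col=5 char='s'
After 7 (j): row=2 col=5 char='_'
After 8 (h): row=2 col=4 char='n'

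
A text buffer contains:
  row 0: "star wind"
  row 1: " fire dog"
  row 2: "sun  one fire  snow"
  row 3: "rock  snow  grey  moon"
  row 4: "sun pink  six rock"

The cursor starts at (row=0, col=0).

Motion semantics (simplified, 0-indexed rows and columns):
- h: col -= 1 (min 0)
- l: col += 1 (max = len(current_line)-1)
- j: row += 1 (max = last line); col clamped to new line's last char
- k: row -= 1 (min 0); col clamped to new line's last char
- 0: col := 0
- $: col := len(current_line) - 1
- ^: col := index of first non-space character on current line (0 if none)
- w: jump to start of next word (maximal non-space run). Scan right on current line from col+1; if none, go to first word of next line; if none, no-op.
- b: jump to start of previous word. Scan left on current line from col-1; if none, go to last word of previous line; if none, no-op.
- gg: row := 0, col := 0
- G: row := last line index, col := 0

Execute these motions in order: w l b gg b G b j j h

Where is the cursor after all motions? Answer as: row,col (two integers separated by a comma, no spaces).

Answer: 4,16

Derivation:
After 1 (w): row=0 col=5 char='w'
After 2 (l): row=0 col=6 char='i'
After 3 (b): row=0 col=5 char='w'
After 4 (gg): row=0 col=0 char='s'
After 5 (b): row=0 col=0 char='s'
After 6 (G): row=4 col=0 char='s'
After 7 (b): row=3 col=18 char='m'
After 8 (j): row=4 col=17 char='k'
After 9 (j): row=4 col=17 char='k'
After 10 (h): row=4 col=16 char='c'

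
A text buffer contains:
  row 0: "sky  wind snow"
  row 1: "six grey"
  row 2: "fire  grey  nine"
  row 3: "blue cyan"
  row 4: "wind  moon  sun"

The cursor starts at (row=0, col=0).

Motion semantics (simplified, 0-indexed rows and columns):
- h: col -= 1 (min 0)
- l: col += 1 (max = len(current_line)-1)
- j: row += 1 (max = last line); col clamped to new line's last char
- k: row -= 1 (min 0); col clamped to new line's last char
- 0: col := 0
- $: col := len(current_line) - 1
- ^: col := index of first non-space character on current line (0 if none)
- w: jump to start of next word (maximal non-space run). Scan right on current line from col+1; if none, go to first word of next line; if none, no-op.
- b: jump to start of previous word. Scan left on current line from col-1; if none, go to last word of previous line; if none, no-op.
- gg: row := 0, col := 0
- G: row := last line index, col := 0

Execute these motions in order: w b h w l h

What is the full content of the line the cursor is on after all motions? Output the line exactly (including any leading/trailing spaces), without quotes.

Answer: sky  wind snow

Derivation:
After 1 (w): row=0 col=5 char='w'
After 2 (b): row=0 col=0 char='s'
After 3 (h): row=0 col=0 char='s'
After 4 (w): row=0 col=5 char='w'
After 5 (l): row=0 col=6 char='i'
After 6 (h): row=0 col=5 char='w'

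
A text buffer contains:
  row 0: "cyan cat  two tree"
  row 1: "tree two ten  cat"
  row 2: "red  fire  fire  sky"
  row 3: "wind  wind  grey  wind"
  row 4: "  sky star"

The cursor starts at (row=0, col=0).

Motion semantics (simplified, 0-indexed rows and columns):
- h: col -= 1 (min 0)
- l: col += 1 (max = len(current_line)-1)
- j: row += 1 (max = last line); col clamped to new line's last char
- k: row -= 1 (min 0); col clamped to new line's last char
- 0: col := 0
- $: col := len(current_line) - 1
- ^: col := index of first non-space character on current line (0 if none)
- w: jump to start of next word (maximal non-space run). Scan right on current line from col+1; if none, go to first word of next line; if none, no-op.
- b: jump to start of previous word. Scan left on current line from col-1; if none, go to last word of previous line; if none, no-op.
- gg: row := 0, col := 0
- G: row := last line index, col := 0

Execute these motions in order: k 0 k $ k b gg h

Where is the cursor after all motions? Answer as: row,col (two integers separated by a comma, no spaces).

Answer: 0,0

Derivation:
After 1 (k): row=0 col=0 char='c'
After 2 (0): row=0 col=0 char='c'
After 3 (k): row=0 col=0 char='c'
After 4 ($): row=0 col=17 char='e'
After 5 (k): row=0 col=17 char='e'
After 6 (b): row=0 col=14 char='t'
After 7 (gg): row=0 col=0 char='c'
After 8 (h): row=0 col=0 char='c'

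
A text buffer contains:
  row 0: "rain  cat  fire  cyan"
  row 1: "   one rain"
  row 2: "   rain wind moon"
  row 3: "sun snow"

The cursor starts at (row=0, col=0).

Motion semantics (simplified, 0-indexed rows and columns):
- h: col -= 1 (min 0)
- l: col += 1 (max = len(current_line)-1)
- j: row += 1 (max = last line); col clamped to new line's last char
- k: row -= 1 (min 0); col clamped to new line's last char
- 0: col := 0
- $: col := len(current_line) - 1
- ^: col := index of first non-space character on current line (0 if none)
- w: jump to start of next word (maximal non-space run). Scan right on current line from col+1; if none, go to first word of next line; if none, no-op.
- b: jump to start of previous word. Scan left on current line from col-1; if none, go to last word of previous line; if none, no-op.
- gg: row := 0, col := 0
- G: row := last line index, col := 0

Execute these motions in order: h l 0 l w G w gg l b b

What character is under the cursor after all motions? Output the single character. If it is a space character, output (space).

Answer: r

Derivation:
After 1 (h): row=0 col=0 char='r'
After 2 (l): row=0 col=1 char='a'
After 3 (0): row=0 col=0 char='r'
After 4 (l): row=0 col=1 char='a'
After 5 (w): row=0 col=6 char='c'
After 6 (G): row=3 col=0 char='s'
After 7 (w): row=3 col=4 char='s'
After 8 (gg): row=0 col=0 char='r'
After 9 (l): row=0 col=1 char='a'
After 10 (b): row=0 col=0 char='r'
After 11 (b): row=0 col=0 char='r'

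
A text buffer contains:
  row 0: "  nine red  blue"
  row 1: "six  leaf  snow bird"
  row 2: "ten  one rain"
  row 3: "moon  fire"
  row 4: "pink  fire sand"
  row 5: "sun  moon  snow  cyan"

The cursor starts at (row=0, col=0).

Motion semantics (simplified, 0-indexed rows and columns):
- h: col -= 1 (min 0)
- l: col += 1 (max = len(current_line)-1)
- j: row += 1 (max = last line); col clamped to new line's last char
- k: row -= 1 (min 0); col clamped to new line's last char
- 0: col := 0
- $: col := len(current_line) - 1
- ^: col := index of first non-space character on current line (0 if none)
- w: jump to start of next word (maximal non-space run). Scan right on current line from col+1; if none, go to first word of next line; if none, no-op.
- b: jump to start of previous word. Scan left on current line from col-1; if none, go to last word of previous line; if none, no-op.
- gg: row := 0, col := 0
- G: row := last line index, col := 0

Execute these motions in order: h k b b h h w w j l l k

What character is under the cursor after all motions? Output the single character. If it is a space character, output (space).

After 1 (h): row=0 col=0 char='_'
After 2 (k): row=0 col=0 char='_'
After 3 (b): row=0 col=0 char='_'
After 4 (b): row=0 col=0 char='_'
After 5 (h): row=0 col=0 char='_'
After 6 (h): row=0 col=0 char='_'
After 7 (w): row=0 col=2 char='n'
After 8 (w): row=0 col=7 char='r'
After 9 (j): row=1 col=7 char='a'
After 10 (l): row=1 col=8 char='f'
After 11 (l): row=1 col=9 char='_'
After 12 (k): row=0 col=9 char='d'

Answer: d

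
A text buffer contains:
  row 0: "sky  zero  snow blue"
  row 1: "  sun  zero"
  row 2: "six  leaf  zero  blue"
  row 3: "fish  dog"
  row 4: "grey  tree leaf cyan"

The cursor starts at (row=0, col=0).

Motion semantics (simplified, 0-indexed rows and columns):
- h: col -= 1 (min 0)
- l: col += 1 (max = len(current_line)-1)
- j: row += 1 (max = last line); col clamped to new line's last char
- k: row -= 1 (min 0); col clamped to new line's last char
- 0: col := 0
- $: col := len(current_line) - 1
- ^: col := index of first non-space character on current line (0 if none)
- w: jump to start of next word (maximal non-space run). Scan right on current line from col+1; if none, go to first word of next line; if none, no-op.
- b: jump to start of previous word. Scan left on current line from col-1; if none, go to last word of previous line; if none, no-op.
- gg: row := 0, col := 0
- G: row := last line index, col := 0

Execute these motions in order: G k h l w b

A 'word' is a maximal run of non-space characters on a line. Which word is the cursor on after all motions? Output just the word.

Answer: fish

Derivation:
After 1 (G): row=4 col=0 char='g'
After 2 (k): row=3 col=0 char='f'
After 3 (h): row=3 col=0 char='f'
After 4 (l): row=3 col=1 char='i'
After 5 (w): row=3 col=6 char='d'
After 6 (b): row=3 col=0 char='f'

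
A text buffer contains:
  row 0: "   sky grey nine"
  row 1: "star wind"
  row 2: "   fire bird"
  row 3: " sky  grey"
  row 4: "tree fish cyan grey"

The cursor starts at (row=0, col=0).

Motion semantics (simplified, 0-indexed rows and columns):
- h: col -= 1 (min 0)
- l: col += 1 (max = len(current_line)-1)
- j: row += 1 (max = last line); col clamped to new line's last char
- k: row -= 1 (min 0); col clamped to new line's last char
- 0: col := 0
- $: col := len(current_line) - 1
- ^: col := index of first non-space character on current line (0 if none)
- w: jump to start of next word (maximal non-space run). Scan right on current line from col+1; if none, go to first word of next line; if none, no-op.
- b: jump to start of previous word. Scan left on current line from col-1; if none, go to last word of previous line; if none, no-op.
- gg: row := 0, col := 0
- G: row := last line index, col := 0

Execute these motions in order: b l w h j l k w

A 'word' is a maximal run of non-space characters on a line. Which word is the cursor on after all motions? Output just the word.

Answer: grey

Derivation:
After 1 (b): row=0 col=0 char='_'
After 2 (l): row=0 col=1 char='_'
After 3 (w): row=0 col=3 char='s'
After 4 (h): row=0 col=2 char='_'
After 5 (j): row=1 col=2 char='a'
After 6 (l): row=1 col=3 char='r'
After 7 (k): row=0 col=3 char='s'
After 8 (w): row=0 col=7 char='g'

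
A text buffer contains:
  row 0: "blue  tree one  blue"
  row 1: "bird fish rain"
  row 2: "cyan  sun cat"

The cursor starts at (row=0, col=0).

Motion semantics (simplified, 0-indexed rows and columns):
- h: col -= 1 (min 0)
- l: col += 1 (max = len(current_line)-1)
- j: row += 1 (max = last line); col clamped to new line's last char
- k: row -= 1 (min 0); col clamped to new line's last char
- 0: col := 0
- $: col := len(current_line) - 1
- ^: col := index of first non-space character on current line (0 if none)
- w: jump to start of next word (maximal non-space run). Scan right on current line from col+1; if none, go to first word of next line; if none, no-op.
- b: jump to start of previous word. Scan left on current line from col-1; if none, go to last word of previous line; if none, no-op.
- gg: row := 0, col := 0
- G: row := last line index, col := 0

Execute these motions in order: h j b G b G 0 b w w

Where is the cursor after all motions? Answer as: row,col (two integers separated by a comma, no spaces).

Answer: 2,6

Derivation:
After 1 (h): row=0 col=0 char='b'
After 2 (j): row=1 col=0 char='b'
After 3 (b): row=0 col=16 char='b'
After 4 (G): row=2 col=0 char='c'
After 5 (b): row=1 col=10 char='r'
After 6 (G): row=2 col=0 char='c'
After 7 (0): row=2 col=0 char='c'
After 8 (b): row=1 col=10 char='r'
After 9 (w): row=2 col=0 char='c'
After 10 (w): row=2 col=6 char='s'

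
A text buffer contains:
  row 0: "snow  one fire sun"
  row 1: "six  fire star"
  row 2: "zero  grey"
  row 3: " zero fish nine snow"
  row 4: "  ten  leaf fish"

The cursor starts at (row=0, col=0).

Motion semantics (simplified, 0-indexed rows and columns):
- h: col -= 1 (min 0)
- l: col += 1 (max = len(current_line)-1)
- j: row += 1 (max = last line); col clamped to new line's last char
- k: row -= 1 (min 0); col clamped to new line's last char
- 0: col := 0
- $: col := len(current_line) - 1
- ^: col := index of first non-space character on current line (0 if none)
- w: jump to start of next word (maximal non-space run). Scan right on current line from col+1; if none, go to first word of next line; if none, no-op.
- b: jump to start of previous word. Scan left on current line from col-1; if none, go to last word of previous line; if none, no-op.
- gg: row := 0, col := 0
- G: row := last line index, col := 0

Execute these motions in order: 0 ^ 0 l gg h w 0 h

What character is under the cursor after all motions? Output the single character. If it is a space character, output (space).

Answer: s

Derivation:
After 1 (0): row=0 col=0 char='s'
After 2 (^): row=0 col=0 char='s'
After 3 (0): row=0 col=0 char='s'
After 4 (l): row=0 col=1 char='n'
After 5 (gg): row=0 col=0 char='s'
After 6 (h): row=0 col=0 char='s'
After 7 (w): row=0 col=6 char='o'
After 8 (0): row=0 col=0 char='s'
After 9 (h): row=0 col=0 char='s'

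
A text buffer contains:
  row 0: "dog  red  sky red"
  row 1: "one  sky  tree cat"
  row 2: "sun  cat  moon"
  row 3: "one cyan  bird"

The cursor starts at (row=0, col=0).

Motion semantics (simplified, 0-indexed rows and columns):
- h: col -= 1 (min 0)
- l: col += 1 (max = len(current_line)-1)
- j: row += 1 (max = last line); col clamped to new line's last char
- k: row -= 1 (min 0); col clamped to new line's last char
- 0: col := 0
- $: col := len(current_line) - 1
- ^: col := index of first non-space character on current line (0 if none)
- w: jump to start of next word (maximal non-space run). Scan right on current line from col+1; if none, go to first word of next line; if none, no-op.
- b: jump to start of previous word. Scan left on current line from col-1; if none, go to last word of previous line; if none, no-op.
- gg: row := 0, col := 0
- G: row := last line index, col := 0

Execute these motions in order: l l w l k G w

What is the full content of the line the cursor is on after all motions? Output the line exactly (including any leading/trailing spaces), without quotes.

After 1 (l): row=0 col=1 char='o'
After 2 (l): row=0 col=2 char='g'
After 3 (w): row=0 col=5 char='r'
After 4 (l): row=0 col=6 char='e'
After 5 (k): row=0 col=6 char='e'
After 6 (G): row=3 col=0 char='o'
After 7 (w): row=3 col=4 char='c'

Answer: one cyan  bird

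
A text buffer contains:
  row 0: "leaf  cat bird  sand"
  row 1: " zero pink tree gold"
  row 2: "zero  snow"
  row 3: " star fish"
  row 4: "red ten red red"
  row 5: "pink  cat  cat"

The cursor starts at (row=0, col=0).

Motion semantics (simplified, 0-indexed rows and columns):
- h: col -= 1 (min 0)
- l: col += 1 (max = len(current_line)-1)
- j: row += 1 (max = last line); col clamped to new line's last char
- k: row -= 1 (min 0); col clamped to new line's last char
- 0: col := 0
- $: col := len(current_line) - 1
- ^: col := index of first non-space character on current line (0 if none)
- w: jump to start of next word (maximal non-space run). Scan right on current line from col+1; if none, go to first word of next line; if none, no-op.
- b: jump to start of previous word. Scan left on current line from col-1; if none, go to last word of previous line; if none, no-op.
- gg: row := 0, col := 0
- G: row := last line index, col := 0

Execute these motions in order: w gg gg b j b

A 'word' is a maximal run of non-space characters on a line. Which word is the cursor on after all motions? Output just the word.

After 1 (w): row=0 col=6 char='c'
After 2 (gg): row=0 col=0 char='l'
After 3 (gg): row=0 col=0 char='l'
After 4 (b): row=0 col=0 char='l'
After 5 (j): row=1 col=0 char='_'
After 6 (b): row=0 col=16 char='s'

Answer: sand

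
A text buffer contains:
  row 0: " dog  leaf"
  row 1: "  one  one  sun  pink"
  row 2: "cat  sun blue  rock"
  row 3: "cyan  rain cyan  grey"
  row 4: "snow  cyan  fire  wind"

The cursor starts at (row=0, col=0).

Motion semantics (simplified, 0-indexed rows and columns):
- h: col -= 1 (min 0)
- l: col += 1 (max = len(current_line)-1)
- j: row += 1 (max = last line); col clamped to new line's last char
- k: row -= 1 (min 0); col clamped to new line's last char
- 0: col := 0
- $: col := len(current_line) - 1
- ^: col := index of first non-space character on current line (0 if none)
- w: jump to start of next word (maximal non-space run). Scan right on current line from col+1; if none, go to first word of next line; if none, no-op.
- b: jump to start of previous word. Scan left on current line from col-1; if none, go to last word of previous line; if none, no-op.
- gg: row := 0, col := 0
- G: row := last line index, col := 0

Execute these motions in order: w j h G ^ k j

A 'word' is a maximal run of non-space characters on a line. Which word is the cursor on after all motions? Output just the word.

After 1 (w): row=0 col=1 char='d'
After 2 (j): row=1 col=1 char='_'
After 3 (h): row=1 col=0 char='_'
After 4 (G): row=4 col=0 char='s'
After 5 (^): row=4 col=0 char='s'
After 6 (k): row=3 col=0 char='c'
After 7 (j): row=4 col=0 char='s'

Answer: snow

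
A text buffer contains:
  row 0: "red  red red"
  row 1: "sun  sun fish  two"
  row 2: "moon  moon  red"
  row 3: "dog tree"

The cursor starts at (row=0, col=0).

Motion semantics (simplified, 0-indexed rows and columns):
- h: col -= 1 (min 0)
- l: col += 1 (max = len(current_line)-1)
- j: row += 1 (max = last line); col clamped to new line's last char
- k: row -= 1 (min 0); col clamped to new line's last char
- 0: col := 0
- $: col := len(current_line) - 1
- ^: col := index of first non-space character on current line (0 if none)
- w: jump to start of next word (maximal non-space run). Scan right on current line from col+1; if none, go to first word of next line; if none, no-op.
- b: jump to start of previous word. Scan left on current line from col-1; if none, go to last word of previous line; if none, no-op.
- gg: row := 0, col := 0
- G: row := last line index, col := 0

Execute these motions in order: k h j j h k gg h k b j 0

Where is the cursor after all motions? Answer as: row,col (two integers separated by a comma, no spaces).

Answer: 1,0

Derivation:
After 1 (k): row=0 col=0 char='r'
After 2 (h): row=0 col=0 char='r'
After 3 (j): row=1 col=0 char='s'
After 4 (j): row=2 col=0 char='m'
After 5 (h): row=2 col=0 char='m'
After 6 (k): row=1 col=0 char='s'
After 7 (gg): row=0 col=0 char='r'
After 8 (h): row=0 col=0 char='r'
After 9 (k): row=0 col=0 char='r'
After 10 (b): row=0 col=0 char='r'
After 11 (j): row=1 col=0 char='s'
After 12 (0): row=1 col=0 char='s'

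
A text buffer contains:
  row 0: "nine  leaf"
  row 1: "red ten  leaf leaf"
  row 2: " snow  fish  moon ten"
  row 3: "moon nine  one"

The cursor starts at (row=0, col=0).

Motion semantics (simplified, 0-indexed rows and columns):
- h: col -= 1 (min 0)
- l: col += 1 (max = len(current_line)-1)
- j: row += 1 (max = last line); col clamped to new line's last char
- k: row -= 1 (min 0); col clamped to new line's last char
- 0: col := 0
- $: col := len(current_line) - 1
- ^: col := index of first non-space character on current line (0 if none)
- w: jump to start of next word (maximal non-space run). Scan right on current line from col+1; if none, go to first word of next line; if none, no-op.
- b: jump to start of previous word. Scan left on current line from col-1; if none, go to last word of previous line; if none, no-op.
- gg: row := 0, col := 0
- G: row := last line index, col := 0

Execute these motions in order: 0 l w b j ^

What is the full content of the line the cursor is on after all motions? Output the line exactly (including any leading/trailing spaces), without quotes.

Answer: red ten  leaf leaf

Derivation:
After 1 (0): row=0 col=0 char='n'
After 2 (l): row=0 col=1 char='i'
After 3 (w): row=0 col=6 char='l'
After 4 (b): row=0 col=0 char='n'
After 5 (j): row=1 col=0 char='r'
After 6 (^): row=1 col=0 char='r'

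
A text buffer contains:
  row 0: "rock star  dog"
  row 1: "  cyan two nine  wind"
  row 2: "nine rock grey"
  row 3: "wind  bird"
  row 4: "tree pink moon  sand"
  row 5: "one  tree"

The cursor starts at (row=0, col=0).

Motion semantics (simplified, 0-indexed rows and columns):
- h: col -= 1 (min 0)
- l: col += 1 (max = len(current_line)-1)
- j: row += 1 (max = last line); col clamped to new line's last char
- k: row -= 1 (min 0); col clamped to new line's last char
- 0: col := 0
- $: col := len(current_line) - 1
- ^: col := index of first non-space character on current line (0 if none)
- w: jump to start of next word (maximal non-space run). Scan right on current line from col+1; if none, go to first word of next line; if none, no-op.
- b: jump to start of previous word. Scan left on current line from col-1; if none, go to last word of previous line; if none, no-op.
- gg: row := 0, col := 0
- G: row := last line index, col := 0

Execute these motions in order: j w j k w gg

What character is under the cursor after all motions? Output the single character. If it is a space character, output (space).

Answer: r

Derivation:
After 1 (j): row=1 col=0 char='_'
After 2 (w): row=1 col=2 char='c'
After 3 (j): row=2 col=2 char='n'
After 4 (k): row=1 col=2 char='c'
After 5 (w): row=1 col=7 char='t'
After 6 (gg): row=0 col=0 char='r'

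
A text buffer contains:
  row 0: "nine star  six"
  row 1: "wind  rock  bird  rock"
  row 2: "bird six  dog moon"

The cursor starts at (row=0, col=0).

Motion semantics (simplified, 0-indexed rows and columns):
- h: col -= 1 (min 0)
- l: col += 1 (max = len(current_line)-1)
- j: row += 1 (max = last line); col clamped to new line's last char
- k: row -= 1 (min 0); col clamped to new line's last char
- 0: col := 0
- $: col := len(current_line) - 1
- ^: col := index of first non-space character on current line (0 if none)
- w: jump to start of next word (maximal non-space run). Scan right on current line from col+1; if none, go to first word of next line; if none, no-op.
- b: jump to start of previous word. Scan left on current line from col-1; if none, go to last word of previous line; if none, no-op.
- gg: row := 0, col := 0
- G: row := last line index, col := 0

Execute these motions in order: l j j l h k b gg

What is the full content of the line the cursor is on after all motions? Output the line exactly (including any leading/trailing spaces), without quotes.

Answer: nine star  six

Derivation:
After 1 (l): row=0 col=1 char='i'
After 2 (j): row=1 col=1 char='i'
After 3 (j): row=2 col=1 char='i'
After 4 (l): row=2 col=2 char='r'
After 5 (h): row=2 col=1 char='i'
After 6 (k): row=1 col=1 char='i'
After 7 (b): row=1 col=0 char='w'
After 8 (gg): row=0 col=0 char='n'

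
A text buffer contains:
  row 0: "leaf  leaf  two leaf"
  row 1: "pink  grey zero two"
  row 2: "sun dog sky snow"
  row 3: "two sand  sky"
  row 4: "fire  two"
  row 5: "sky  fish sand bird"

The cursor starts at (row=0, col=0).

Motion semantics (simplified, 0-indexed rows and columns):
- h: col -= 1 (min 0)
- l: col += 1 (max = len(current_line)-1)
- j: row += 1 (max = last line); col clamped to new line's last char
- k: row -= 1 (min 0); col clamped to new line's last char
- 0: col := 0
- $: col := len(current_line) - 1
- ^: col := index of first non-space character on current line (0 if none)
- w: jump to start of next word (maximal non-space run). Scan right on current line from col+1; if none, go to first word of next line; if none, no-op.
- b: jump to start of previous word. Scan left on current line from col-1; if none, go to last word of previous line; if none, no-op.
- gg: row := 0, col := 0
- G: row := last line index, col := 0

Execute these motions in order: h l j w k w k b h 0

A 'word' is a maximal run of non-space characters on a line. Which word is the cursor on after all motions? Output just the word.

Answer: leaf

Derivation:
After 1 (h): row=0 col=0 char='l'
After 2 (l): row=0 col=1 char='e'
After 3 (j): row=1 col=1 char='i'
After 4 (w): row=1 col=6 char='g'
After 5 (k): row=0 col=6 char='l'
After 6 (w): row=0 col=12 char='t'
After 7 (k): row=0 col=12 char='t'
After 8 (b): row=0 col=6 char='l'
After 9 (h): row=0 col=5 char='_'
After 10 (0): row=0 col=0 char='l'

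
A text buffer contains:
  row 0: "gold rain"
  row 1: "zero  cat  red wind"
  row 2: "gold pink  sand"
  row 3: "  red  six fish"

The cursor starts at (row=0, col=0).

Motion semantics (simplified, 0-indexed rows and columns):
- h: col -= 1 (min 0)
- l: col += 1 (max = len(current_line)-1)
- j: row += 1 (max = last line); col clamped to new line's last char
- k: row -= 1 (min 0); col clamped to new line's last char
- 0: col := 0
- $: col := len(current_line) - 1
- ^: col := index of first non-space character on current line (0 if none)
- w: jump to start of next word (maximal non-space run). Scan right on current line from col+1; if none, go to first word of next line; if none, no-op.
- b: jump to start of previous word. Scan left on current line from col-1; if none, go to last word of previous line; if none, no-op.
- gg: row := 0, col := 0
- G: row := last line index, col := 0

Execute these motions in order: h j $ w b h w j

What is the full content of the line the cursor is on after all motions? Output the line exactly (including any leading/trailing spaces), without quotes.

Answer: gold pink  sand

Derivation:
After 1 (h): row=0 col=0 char='g'
After 2 (j): row=1 col=0 char='z'
After 3 ($): row=1 col=18 char='d'
After 4 (w): row=2 col=0 char='g'
After 5 (b): row=1 col=15 char='w'
After 6 (h): row=1 col=14 char='_'
After 7 (w): row=1 col=15 char='w'
After 8 (j): row=2 col=14 char='d'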